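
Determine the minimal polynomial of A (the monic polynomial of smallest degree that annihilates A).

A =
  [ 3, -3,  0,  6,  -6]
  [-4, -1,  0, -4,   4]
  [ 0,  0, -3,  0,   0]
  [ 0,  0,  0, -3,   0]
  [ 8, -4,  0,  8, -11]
x^2 + 6*x + 9

The characteristic polynomial is χ_A(x) = (x + 3)^5, so the eigenvalues are known. The minimal polynomial is
  m_A(x) = Π_λ (x − λ)^{k_λ}
where k_λ is the size of the *largest* Jordan block for λ (equivalently, the smallest k with (A − λI)^k v = 0 for every generalised eigenvector v of λ).

  λ = -3: largest Jordan block has size 2, contributing (x + 3)^2

So m_A(x) = (x + 3)^2 = x^2 + 6*x + 9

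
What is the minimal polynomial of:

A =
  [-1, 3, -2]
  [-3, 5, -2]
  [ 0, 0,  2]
x^2 - 4*x + 4

The characteristic polynomial is χ_A(x) = (x - 2)^3, so the eigenvalues are known. The minimal polynomial is
  m_A(x) = Π_λ (x − λ)^{k_λ}
where k_λ is the size of the *largest* Jordan block for λ (equivalently, the smallest k with (A − λI)^k v = 0 for every generalised eigenvector v of λ).

  λ = 2: largest Jordan block has size 2, contributing (x − 2)^2

So m_A(x) = (x - 2)^2 = x^2 - 4*x + 4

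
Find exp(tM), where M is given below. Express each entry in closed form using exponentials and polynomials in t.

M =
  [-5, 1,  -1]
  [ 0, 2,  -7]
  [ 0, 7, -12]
e^{tM} =
  [exp(-5*t), t*exp(-5*t), -t*exp(-5*t)]
  [0, 7*t*exp(-5*t) + exp(-5*t), -7*t*exp(-5*t)]
  [0, 7*t*exp(-5*t), -7*t*exp(-5*t) + exp(-5*t)]

Strategy: write M = P · J · P⁻¹ where J is a Jordan canonical form, so e^{tM} = P · e^{tJ} · P⁻¹, and e^{tJ} can be computed block-by-block.

M has Jordan form
J =
  [-5,  1,  0]
  [ 0, -5,  0]
  [ 0,  0, -5]
(up to reordering of blocks).

Per-block formulas:
  For a 1×1 block at λ = -5: exp(t · [-5]) = [e^(-5t)].
  For a 2×2 Jordan block J_2(-5): exp(t · J_2(-5)) = e^(-5t)·(I + t·N), where N is the 2×2 nilpotent shift.

After assembling e^{tJ} and conjugating by P, we get:

e^{tM} =
  [exp(-5*t), t*exp(-5*t), -t*exp(-5*t)]
  [0, 7*t*exp(-5*t) + exp(-5*t), -7*t*exp(-5*t)]
  [0, 7*t*exp(-5*t), -7*t*exp(-5*t) + exp(-5*t)]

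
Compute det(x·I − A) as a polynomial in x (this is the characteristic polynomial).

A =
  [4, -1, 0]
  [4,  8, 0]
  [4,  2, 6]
x^3 - 18*x^2 + 108*x - 216

Expanding det(x·I − A) (e.g. by cofactor expansion or by noting that A is similar to its Jordan form J, which has the same characteristic polynomial as A) gives
  χ_A(x) = x^3 - 18*x^2 + 108*x - 216
which factors as (x - 6)^3. The eigenvalues (with algebraic multiplicities) are λ = 6 with multiplicity 3.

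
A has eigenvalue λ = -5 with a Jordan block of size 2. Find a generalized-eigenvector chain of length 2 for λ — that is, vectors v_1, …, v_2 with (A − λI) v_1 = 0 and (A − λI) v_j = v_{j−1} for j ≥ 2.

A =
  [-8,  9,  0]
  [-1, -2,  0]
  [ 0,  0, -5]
A Jordan chain for λ = -5 of length 2:
v_1 = (-3, -1, 0)ᵀ
v_2 = (1, 0, 0)ᵀ

Let N = A − (-5)·I. We want v_2 with N^2 v_2 = 0 but N^1 v_2 ≠ 0; then v_{j-1} := N · v_j for j = 2, …, 2.

Pick v_2 = (1, 0, 0)ᵀ.
Then v_1 = N · v_2 = (-3, -1, 0)ᵀ.

Sanity check: (A − (-5)·I) v_1 = (0, 0, 0)ᵀ = 0. ✓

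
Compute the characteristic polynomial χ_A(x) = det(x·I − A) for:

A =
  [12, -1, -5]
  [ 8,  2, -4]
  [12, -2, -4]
x^3 - 10*x^2 + 28*x - 24

Expanding det(x·I − A) (e.g. by cofactor expansion or by noting that A is similar to its Jordan form J, which has the same characteristic polynomial as A) gives
  χ_A(x) = x^3 - 10*x^2 + 28*x - 24
which factors as (x - 6)*(x - 2)^2. The eigenvalues (with algebraic multiplicities) are λ = 2 with multiplicity 2, λ = 6 with multiplicity 1.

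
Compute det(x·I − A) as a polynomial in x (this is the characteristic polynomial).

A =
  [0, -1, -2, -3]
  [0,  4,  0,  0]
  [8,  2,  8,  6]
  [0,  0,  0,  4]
x^4 - 16*x^3 + 96*x^2 - 256*x + 256

Expanding det(x·I − A) (e.g. by cofactor expansion or by noting that A is similar to its Jordan form J, which has the same characteristic polynomial as A) gives
  χ_A(x) = x^4 - 16*x^3 + 96*x^2 - 256*x + 256
which factors as (x - 4)^4. The eigenvalues (with algebraic multiplicities) are λ = 4 with multiplicity 4.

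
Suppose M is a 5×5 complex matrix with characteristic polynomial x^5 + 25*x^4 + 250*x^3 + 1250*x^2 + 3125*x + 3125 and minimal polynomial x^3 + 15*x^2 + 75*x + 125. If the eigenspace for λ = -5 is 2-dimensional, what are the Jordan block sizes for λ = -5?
Block sizes for λ = -5: [3, 2]

Step 1 — from the characteristic polynomial, algebraic multiplicity of λ = -5 is 5. From dim ker(M − (-5)·I) = 2, there are exactly 2 Jordan blocks for λ = -5.
Step 2 — from the minimal polynomial, the factor (x + 5)^3 tells us the largest block for λ = -5 has size 3.
Step 3 — with total size 5, 2 blocks, and largest block 3, the block sizes (in nonincreasing order) are [3, 2].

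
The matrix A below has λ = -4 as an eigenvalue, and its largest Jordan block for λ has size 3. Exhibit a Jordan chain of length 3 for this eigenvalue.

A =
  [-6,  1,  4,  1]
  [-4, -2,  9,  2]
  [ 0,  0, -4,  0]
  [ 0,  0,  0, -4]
A Jordan chain for λ = -4 of length 3:
v_1 = (1, 2, 0, 0)ᵀ
v_2 = (4, 9, 0, 0)ᵀ
v_3 = (0, 0, 1, 0)ᵀ

Let N = A − (-4)·I. We want v_3 with N^3 v_3 = 0 but N^2 v_3 ≠ 0; then v_{j-1} := N · v_j for j = 3, …, 2.

Pick v_3 = (0, 0, 1, 0)ᵀ.
Then v_2 = N · v_3 = (4, 9, 0, 0)ᵀ.
Then v_1 = N · v_2 = (1, 2, 0, 0)ᵀ.

Sanity check: (A − (-4)·I) v_1 = (0, 0, 0, 0)ᵀ = 0. ✓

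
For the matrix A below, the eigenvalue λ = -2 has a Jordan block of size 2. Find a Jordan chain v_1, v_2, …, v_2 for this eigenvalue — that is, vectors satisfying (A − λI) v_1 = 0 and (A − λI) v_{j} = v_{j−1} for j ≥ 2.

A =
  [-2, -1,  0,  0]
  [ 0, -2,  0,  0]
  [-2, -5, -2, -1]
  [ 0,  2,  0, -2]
A Jordan chain for λ = -2 of length 2:
v_1 = (0, 0, -2, 0)ᵀ
v_2 = (1, 0, 0, 0)ᵀ

Let N = A − (-2)·I. We want v_2 with N^2 v_2 = 0 but N^1 v_2 ≠ 0; then v_{j-1} := N · v_j for j = 2, …, 2.

Pick v_2 = (1, 0, 0, 0)ᵀ.
Then v_1 = N · v_2 = (0, 0, -2, 0)ᵀ.

Sanity check: (A − (-2)·I) v_1 = (0, 0, 0, 0)ᵀ = 0. ✓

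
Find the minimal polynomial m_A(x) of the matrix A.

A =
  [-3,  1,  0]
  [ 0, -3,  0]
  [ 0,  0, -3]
x^2 + 6*x + 9

The characteristic polynomial is χ_A(x) = (x + 3)^3, so the eigenvalues are known. The minimal polynomial is
  m_A(x) = Π_λ (x − λ)^{k_λ}
where k_λ is the size of the *largest* Jordan block for λ (equivalently, the smallest k with (A − λI)^k v = 0 for every generalised eigenvector v of λ).

  λ = -3: largest Jordan block has size 2, contributing (x + 3)^2

So m_A(x) = (x + 3)^2 = x^2 + 6*x + 9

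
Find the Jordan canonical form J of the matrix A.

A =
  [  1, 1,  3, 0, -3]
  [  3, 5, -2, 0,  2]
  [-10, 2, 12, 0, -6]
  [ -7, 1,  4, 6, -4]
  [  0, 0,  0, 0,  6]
J_3(6) ⊕ J_1(6) ⊕ J_1(6)

The characteristic polynomial is
  det(x·I − A) = x^5 - 30*x^4 + 360*x^3 - 2160*x^2 + 6480*x - 7776 = (x - 6)^5

Eigenvalues and multiplicities (the geometric multiplicity of λ is n − rank(A − λI), which equals the number of Jordan blocks for λ):
  λ = 6: algebraic multiplicity = 5, geometric multiplicity = 3

Determining the block sizes for each eigenvalue:
  λ = 6: with am = 5 and gm = 3, the partition is not yet determined (e.g. several partitions of 5 into 3 parts exist). Let N = A − (6)·I. Computing rank(N^1) = 2, rank(N^2) = 1, rank(N^3) = 0; the number of blocks of size ≥ j is rank(N^{j−1}) − rank(N^j), giving [3, 1, 1]. So we have 1 block(s) of size 3, 2 block(s) of size 1 → block sizes [3, 1, 1]

Assembling the blocks gives a Jordan form
J =
  [6, 1, 0, 0, 0]
  [0, 6, 1, 0, 0]
  [0, 0, 6, 0, 0]
  [0, 0, 0, 6, 0]
  [0, 0, 0, 0, 6]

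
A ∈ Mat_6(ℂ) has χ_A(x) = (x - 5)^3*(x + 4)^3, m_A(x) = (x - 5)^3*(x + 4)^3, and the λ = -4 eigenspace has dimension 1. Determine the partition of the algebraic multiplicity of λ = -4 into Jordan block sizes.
Block sizes for λ = -4: [3]

Step 1 — from the characteristic polynomial, algebraic multiplicity of λ = -4 is 3. From dim ker(A − (-4)·I) = 1, there are exactly 1 Jordan blocks for λ = -4.
Step 2 — from the minimal polynomial, the factor (x + 4)^3 tells us the largest block for λ = -4 has size 3.
Step 3 — with total size 3, 1 blocks, and largest block 3, the block sizes (in nonincreasing order) are [3].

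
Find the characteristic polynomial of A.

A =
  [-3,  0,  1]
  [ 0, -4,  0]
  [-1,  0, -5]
x^3 + 12*x^2 + 48*x + 64

Expanding det(x·I − A) (e.g. by cofactor expansion or by noting that A is similar to its Jordan form J, which has the same characteristic polynomial as A) gives
  χ_A(x) = x^3 + 12*x^2 + 48*x + 64
which factors as (x + 4)^3. The eigenvalues (with algebraic multiplicities) are λ = -4 with multiplicity 3.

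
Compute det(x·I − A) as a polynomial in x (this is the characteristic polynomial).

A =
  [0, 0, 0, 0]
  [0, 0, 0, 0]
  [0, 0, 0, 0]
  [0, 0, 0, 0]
x^4

Expanding det(x·I − A) (e.g. by cofactor expansion or by noting that A is similar to its Jordan form J, which has the same characteristic polynomial as A) gives
  χ_A(x) = x^4
which factors as x^4. The eigenvalues (with algebraic multiplicities) are λ = 0 with multiplicity 4.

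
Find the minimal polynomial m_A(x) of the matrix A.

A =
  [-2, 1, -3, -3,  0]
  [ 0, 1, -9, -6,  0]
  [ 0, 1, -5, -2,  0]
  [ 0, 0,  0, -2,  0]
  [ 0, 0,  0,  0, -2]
x^2 + 4*x + 4

The characteristic polynomial is χ_A(x) = (x + 2)^5, so the eigenvalues are known. The minimal polynomial is
  m_A(x) = Π_λ (x − λ)^{k_λ}
where k_λ is the size of the *largest* Jordan block for λ (equivalently, the smallest k with (A − λI)^k v = 0 for every generalised eigenvector v of λ).

  λ = -2: largest Jordan block has size 2, contributing (x + 2)^2

So m_A(x) = (x + 2)^2 = x^2 + 4*x + 4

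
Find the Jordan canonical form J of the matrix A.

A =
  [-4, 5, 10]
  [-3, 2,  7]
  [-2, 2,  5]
J_3(1)

The characteristic polynomial is
  det(x·I − A) = x^3 - 3*x^2 + 3*x - 1 = (x - 1)^3

Eigenvalues and multiplicities (the geometric multiplicity of λ is n − rank(A − λI), which equals the number of Jordan blocks for λ):
  λ = 1: algebraic multiplicity = 3, geometric multiplicity = 1

Determining the block sizes for each eigenvalue:
  λ = 1: one block (gm = 1), so the single block has size am = 3 → block sizes [3]

Assembling the blocks gives a Jordan form
J =
  [1, 1, 0]
  [0, 1, 1]
  [0, 0, 1]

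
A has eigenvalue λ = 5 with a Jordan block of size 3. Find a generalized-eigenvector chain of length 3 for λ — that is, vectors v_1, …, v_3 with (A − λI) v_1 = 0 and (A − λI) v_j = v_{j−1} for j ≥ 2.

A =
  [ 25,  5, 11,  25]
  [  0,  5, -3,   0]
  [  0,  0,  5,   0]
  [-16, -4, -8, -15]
A Jordan chain for λ = 5 of length 3:
v_1 = (5, 0, 0, -4)ᵀ
v_2 = (11, -3, 0, -8)ᵀ
v_3 = (0, 0, 1, 0)ᵀ

Let N = A − (5)·I. We want v_3 with N^3 v_3 = 0 but N^2 v_3 ≠ 0; then v_{j-1} := N · v_j for j = 3, …, 2.

Pick v_3 = (0, 0, 1, 0)ᵀ.
Then v_2 = N · v_3 = (11, -3, 0, -8)ᵀ.
Then v_1 = N · v_2 = (5, 0, 0, -4)ᵀ.

Sanity check: (A − (5)·I) v_1 = (0, 0, 0, 0)ᵀ = 0. ✓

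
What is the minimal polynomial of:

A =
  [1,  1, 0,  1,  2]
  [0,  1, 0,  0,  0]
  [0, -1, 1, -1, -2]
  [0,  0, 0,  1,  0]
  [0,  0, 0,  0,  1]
x^2 - 2*x + 1

The characteristic polynomial is χ_A(x) = (x - 1)^5, so the eigenvalues are known. The minimal polynomial is
  m_A(x) = Π_λ (x − λ)^{k_λ}
where k_λ is the size of the *largest* Jordan block for λ (equivalently, the smallest k with (A − λI)^k v = 0 for every generalised eigenvector v of λ).

  λ = 1: largest Jordan block has size 2, contributing (x − 1)^2

So m_A(x) = (x - 1)^2 = x^2 - 2*x + 1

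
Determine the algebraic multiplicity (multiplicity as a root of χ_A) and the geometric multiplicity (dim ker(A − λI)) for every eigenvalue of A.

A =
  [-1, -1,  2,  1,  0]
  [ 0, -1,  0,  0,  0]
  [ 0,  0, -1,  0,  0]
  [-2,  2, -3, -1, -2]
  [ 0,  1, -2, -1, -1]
λ = -1: alg = 5, geom = 3

Step 1 — factor the characteristic polynomial to read off the algebraic multiplicities:
  χ_A(x) = (x + 1)^5

Step 2 — compute geometric multiplicities via the rank-nullity identity g(λ) = n − rank(A − λI):
  rank(A − (-1)·I) = 2, so dim ker(A − (-1)·I) = n − 2 = 3

Summary:
  λ = -1: algebraic multiplicity = 5, geometric multiplicity = 3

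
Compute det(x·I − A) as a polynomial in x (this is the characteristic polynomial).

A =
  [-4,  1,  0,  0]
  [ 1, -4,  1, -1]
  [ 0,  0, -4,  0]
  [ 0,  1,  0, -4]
x^4 + 16*x^3 + 96*x^2 + 256*x + 256

Expanding det(x·I − A) (e.g. by cofactor expansion or by noting that A is similar to its Jordan form J, which has the same characteristic polynomial as A) gives
  χ_A(x) = x^4 + 16*x^3 + 96*x^2 + 256*x + 256
which factors as (x + 4)^4. The eigenvalues (with algebraic multiplicities) are λ = -4 with multiplicity 4.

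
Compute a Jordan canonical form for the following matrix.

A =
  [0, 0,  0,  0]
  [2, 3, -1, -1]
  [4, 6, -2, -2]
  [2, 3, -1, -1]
J_2(0) ⊕ J_1(0) ⊕ J_1(0)

The characteristic polynomial is
  det(x·I − A) = x^4

Eigenvalues and multiplicities (the geometric multiplicity of λ is n − rank(A − λI), which equals the number of Jordan blocks for λ):
  λ = 0: algebraic multiplicity = 4, geometric multiplicity = 3

Determining the block sizes for each eigenvalue:
  λ = 0: 3 blocks summing to 4 forces exactly one block of size 2 and the rest size 1 → block sizes [2, 1, 1]

Assembling the blocks gives a Jordan form
J =
  [0, 1, 0, 0]
  [0, 0, 0, 0]
  [0, 0, 0, 0]
  [0, 0, 0, 0]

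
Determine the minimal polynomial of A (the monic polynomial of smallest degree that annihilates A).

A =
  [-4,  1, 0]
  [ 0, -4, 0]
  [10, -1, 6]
x^3 + 2*x^2 - 32*x - 96

The characteristic polynomial is χ_A(x) = (x - 6)*(x + 4)^2, so the eigenvalues are known. The minimal polynomial is
  m_A(x) = Π_λ (x − λ)^{k_λ}
where k_λ is the size of the *largest* Jordan block for λ (equivalently, the smallest k with (A − λI)^k v = 0 for every generalised eigenvector v of λ).

  λ = -4: largest Jordan block has size 2, contributing (x + 4)^2
  λ = 6: largest Jordan block has size 1, contributing (x − 6)

So m_A(x) = (x - 6)*(x + 4)^2 = x^3 + 2*x^2 - 32*x - 96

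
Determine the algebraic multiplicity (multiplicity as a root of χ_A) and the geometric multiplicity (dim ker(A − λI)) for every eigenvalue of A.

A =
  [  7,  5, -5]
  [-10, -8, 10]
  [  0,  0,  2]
λ = -3: alg = 1, geom = 1; λ = 2: alg = 2, geom = 2

Step 1 — factor the characteristic polynomial to read off the algebraic multiplicities:
  χ_A(x) = (x - 2)^2*(x + 3)

Step 2 — compute geometric multiplicities via the rank-nullity identity g(λ) = n − rank(A − λI):
  rank(A − (-3)·I) = 2, so dim ker(A − (-3)·I) = n − 2 = 1
  rank(A − (2)·I) = 1, so dim ker(A − (2)·I) = n − 1 = 2

Summary:
  λ = -3: algebraic multiplicity = 1, geometric multiplicity = 1
  λ = 2: algebraic multiplicity = 2, geometric multiplicity = 2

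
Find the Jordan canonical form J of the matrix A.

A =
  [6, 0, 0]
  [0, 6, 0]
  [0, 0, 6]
J_1(6) ⊕ J_1(6) ⊕ J_1(6)

The characteristic polynomial is
  det(x·I − A) = x^3 - 18*x^2 + 108*x - 216 = (x - 6)^3

Eigenvalues and multiplicities (the geometric multiplicity of λ is n − rank(A − λI), which equals the number of Jordan blocks for λ):
  λ = 6: algebraic multiplicity = 3, geometric multiplicity = 3

Determining the block sizes for each eigenvalue:
  λ = 6: gm = am = 3, so every block has size 1 → block sizes [1, 1, 1]

Assembling the blocks gives a Jordan form
J =
  [6, 0, 0]
  [0, 6, 0]
  [0, 0, 6]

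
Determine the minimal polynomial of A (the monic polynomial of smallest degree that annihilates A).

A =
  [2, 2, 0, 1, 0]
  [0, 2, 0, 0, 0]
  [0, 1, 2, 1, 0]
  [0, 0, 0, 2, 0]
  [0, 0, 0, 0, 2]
x^2 - 4*x + 4

The characteristic polynomial is χ_A(x) = (x - 2)^5, so the eigenvalues are known. The minimal polynomial is
  m_A(x) = Π_λ (x − λ)^{k_λ}
where k_λ is the size of the *largest* Jordan block for λ (equivalently, the smallest k with (A − λI)^k v = 0 for every generalised eigenvector v of λ).

  λ = 2: largest Jordan block has size 2, contributing (x − 2)^2

So m_A(x) = (x - 2)^2 = x^2 - 4*x + 4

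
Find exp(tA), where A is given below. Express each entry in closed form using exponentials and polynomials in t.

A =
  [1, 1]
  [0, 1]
e^{tA} =
  [exp(t), t*exp(t)]
  [0, exp(t)]

Strategy: write A = P · J · P⁻¹ where J is a Jordan canonical form, so e^{tA} = P · e^{tJ} · P⁻¹, and e^{tJ} can be computed block-by-block.

A has Jordan form
J =
  [1, 1]
  [0, 1]
(up to reordering of blocks).

Per-block formulas:
  For a 2×2 Jordan block J_2(1): exp(t · J_2(1)) = e^(1t)·(I + t·N), where N is the 2×2 nilpotent shift.

After assembling e^{tJ} and conjugating by P, we get:

e^{tA} =
  [exp(t), t*exp(t)]
  [0, exp(t)]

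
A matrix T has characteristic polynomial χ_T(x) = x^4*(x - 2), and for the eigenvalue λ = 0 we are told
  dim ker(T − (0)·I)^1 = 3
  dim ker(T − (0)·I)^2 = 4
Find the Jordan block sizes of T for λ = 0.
Block sizes for λ = 0: [2, 1, 1]

From the dimensions of kernels of powers, the number of Jordan blocks of size at least j is d_j − d_{j−1} where d_j = dim ker(N^j) (with d_0 = 0). Computing the differences gives [3, 1].
The number of blocks of size exactly k is (#blocks of size ≥ k) − (#blocks of size ≥ k + 1), so the partition is: 2 block(s) of size 1, 1 block(s) of size 2.
In nonincreasing order the block sizes are [2, 1, 1].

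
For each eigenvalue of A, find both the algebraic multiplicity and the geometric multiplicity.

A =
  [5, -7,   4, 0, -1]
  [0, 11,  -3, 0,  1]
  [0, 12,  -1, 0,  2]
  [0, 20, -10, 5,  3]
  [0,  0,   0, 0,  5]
λ = 5: alg = 5, geom = 2

Step 1 — factor the characteristic polynomial to read off the algebraic multiplicities:
  χ_A(x) = (x - 5)^5

Step 2 — compute geometric multiplicities via the rank-nullity identity g(λ) = n − rank(A − λI):
  rank(A − (5)·I) = 3, so dim ker(A − (5)·I) = n − 3 = 2

Summary:
  λ = 5: algebraic multiplicity = 5, geometric multiplicity = 2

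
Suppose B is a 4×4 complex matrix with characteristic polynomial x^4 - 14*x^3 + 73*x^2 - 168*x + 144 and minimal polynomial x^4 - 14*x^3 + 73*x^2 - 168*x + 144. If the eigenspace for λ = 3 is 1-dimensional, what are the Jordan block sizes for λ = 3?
Block sizes for λ = 3: [2]

Step 1 — from the characteristic polynomial, algebraic multiplicity of λ = 3 is 2. From dim ker(B − (3)·I) = 1, there are exactly 1 Jordan blocks for λ = 3.
Step 2 — from the minimal polynomial, the factor (x − 3)^2 tells us the largest block for λ = 3 has size 2.
Step 3 — with total size 2, 1 blocks, and largest block 2, the block sizes (in nonincreasing order) are [2].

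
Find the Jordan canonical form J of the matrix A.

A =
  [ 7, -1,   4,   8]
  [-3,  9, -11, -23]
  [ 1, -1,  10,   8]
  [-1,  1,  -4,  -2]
J_3(6) ⊕ J_1(6)

The characteristic polynomial is
  det(x·I − A) = x^4 - 24*x^3 + 216*x^2 - 864*x + 1296 = (x - 6)^4

Eigenvalues and multiplicities (the geometric multiplicity of λ is n − rank(A − λI), which equals the number of Jordan blocks for λ):
  λ = 6: algebraic multiplicity = 4, geometric multiplicity = 2

Determining the block sizes for each eigenvalue:
  λ = 6: with am = 4 and gm = 2, the partition is not yet determined (e.g. several partitions of 4 into 2 parts exist). Let N = A − (6)·I. Computing rank(N^1) = 2, rank(N^2) = 1, rank(N^3) = 0; the number of blocks of size ≥ j is rank(N^{j−1}) − rank(N^j), giving [2, 1, 1]. So we have 1 block(s) of size 3, 1 block(s) of size 1 → block sizes [3, 1]

Assembling the blocks gives a Jordan form
J =
  [6, 1, 0, 0]
  [0, 6, 1, 0]
  [0, 0, 6, 0]
  [0, 0, 0, 6]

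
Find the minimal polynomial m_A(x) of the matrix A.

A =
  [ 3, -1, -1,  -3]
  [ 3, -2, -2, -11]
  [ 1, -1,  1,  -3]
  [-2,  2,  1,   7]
x^4 - 9*x^3 + 30*x^2 - 44*x + 24

The characteristic polynomial is χ_A(x) = (x - 3)*(x - 2)^3, so the eigenvalues are known. The minimal polynomial is
  m_A(x) = Π_λ (x − λ)^{k_λ}
where k_λ is the size of the *largest* Jordan block for λ (equivalently, the smallest k with (A − λI)^k v = 0 for every generalised eigenvector v of λ).

  λ = 2: largest Jordan block has size 3, contributing (x − 2)^3
  λ = 3: largest Jordan block has size 1, contributing (x − 3)

So m_A(x) = (x - 3)*(x - 2)^3 = x^4 - 9*x^3 + 30*x^2 - 44*x + 24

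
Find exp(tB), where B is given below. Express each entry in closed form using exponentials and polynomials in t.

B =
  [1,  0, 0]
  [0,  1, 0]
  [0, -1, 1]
e^{tB} =
  [exp(t), 0, 0]
  [0, exp(t), 0]
  [0, -t*exp(t), exp(t)]

Strategy: write B = P · J · P⁻¹ where J is a Jordan canonical form, so e^{tB} = P · e^{tJ} · P⁻¹, and e^{tJ} can be computed block-by-block.

B has Jordan form
J =
  [1, 1, 0]
  [0, 1, 0]
  [0, 0, 1]
(up to reordering of blocks).

Per-block formulas:
  For a 1×1 block at λ = 1: exp(t · [1]) = [e^(1t)].
  For a 2×2 Jordan block J_2(1): exp(t · J_2(1)) = e^(1t)·(I + t·N), where N is the 2×2 nilpotent shift.

After assembling e^{tJ} and conjugating by P, we get:

e^{tB} =
  [exp(t), 0, 0]
  [0, exp(t), 0]
  [0, -t*exp(t), exp(t)]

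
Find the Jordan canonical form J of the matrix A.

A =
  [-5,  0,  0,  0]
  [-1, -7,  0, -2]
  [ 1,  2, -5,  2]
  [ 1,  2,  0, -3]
J_2(-5) ⊕ J_1(-5) ⊕ J_1(-5)

The characteristic polynomial is
  det(x·I − A) = x^4 + 20*x^3 + 150*x^2 + 500*x + 625 = (x + 5)^4

Eigenvalues and multiplicities (the geometric multiplicity of λ is n − rank(A − λI), which equals the number of Jordan blocks for λ):
  λ = -5: algebraic multiplicity = 4, geometric multiplicity = 3

Determining the block sizes for each eigenvalue:
  λ = -5: 3 blocks summing to 4 forces exactly one block of size 2 and the rest size 1 → block sizes [2, 1, 1]

Assembling the blocks gives a Jordan form
J =
  [-5,  1,  0,  0]
  [ 0, -5,  0,  0]
  [ 0,  0, -5,  0]
  [ 0,  0,  0, -5]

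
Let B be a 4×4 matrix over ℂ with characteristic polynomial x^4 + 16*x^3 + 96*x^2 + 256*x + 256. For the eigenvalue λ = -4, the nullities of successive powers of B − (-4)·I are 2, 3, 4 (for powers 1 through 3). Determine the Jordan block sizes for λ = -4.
Block sizes for λ = -4: [3, 1]

From the dimensions of kernels of powers, the number of Jordan blocks of size at least j is d_j − d_{j−1} where d_j = dim ker(N^j) (with d_0 = 0). Computing the differences gives [2, 1, 1].
The number of blocks of size exactly k is (#blocks of size ≥ k) − (#blocks of size ≥ k + 1), so the partition is: 1 block(s) of size 1, 1 block(s) of size 3.
In nonincreasing order the block sizes are [3, 1].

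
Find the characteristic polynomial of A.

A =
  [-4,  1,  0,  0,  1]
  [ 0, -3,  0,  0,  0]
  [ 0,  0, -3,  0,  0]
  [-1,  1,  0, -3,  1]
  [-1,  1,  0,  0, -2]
x^5 + 15*x^4 + 90*x^3 + 270*x^2 + 405*x + 243

Expanding det(x·I − A) (e.g. by cofactor expansion or by noting that A is similar to its Jordan form J, which has the same characteristic polynomial as A) gives
  χ_A(x) = x^5 + 15*x^4 + 90*x^3 + 270*x^2 + 405*x + 243
which factors as (x + 3)^5. The eigenvalues (with algebraic multiplicities) are λ = -3 with multiplicity 5.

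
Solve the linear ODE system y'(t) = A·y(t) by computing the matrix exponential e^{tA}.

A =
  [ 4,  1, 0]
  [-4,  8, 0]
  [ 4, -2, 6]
e^{tA} =
  [-2*t*exp(6*t) + exp(6*t), t*exp(6*t), 0]
  [-4*t*exp(6*t), 2*t*exp(6*t) + exp(6*t), 0]
  [4*t*exp(6*t), -2*t*exp(6*t), exp(6*t)]

Strategy: write A = P · J · P⁻¹ where J is a Jordan canonical form, so e^{tA} = P · e^{tJ} · P⁻¹, and e^{tJ} can be computed block-by-block.

A has Jordan form
J =
  [6, 1, 0]
  [0, 6, 0]
  [0, 0, 6]
(up to reordering of blocks).

Per-block formulas:
  For a 2×2 Jordan block J_2(6): exp(t · J_2(6)) = e^(6t)·(I + t·N), where N is the 2×2 nilpotent shift.
  For a 1×1 block at λ = 6: exp(t · [6]) = [e^(6t)].

After assembling e^{tJ} and conjugating by P, we get:

e^{tA} =
  [-2*t*exp(6*t) + exp(6*t), t*exp(6*t), 0]
  [-4*t*exp(6*t), 2*t*exp(6*t) + exp(6*t), 0]
  [4*t*exp(6*t), -2*t*exp(6*t), exp(6*t)]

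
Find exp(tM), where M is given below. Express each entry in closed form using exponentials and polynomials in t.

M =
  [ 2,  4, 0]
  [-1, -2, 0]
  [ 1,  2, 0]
e^{tM} =
  [2*t + 1, 4*t, 0]
  [-t, 1 - 2*t, 0]
  [t, 2*t, 1]

Strategy: write M = P · J · P⁻¹ where J is a Jordan canonical form, so e^{tM} = P · e^{tJ} · P⁻¹, and e^{tJ} can be computed block-by-block.

M has Jordan form
J =
  [0, 1, 0]
  [0, 0, 0]
  [0, 0, 0]
(up to reordering of blocks).

Per-block formulas:
  For a 2×2 Jordan block J_2(0): exp(t · J_2(0)) = e^(0t)·(I + t·N), where N is the 2×2 nilpotent shift.
  For a 1×1 block at λ = 0: exp(t · [0]) = [e^(0t)].

After assembling e^{tJ} and conjugating by P, we get:

e^{tM} =
  [2*t + 1, 4*t, 0]
  [-t, 1 - 2*t, 0]
  [t, 2*t, 1]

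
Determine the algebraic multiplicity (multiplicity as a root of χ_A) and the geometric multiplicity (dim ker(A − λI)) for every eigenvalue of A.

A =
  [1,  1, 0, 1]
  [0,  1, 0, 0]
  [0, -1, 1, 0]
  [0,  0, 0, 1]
λ = 1: alg = 4, geom = 2

Step 1 — factor the characteristic polynomial to read off the algebraic multiplicities:
  χ_A(x) = (x - 1)^4

Step 2 — compute geometric multiplicities via the rank-nullity identity g(λ) = n − rank(A − λI):
  rank(A − (1)·I) = 2, so dim ker(A − (1)·I) = n − 2 = 2

Summary:
  λ = 1: algebraic multiplicity = 4, geometric multiplicity = 2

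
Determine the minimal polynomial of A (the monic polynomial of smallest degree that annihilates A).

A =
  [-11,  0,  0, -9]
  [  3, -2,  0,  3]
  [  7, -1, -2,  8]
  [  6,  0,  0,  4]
x^3 + 9*x^2 + 24*x + 20

The characteristic polynomial is χ_A(x) = (x + 2)^3*(x + 5), so the eigenvalues are known. The minimal polynomial is
  m_A(x) = Π_λ (x − λ)^{k_λ}
where k_λ is the size of the *largest* Jordan block for λ (equivalently, the smallest k with (A − λI)^k v = 0 for every generalised eigenvector v of λ).

  λ = -5: largest Jordan block has size 1, contributing (x + 5)
  λ = -2: largest Jordan block has size 2, contributing (x + 2)^2

So m_A(x) = (x + 2)^2*(x + 5) = x^3 + 9*x^2 + 24*x + 20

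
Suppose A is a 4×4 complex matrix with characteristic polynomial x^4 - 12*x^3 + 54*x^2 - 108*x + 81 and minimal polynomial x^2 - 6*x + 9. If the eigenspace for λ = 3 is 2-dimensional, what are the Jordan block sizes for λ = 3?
Block sizes for λ = 3: [2, 2]

Step 1 — from the characteristic polynomial, algebraic multiplicity of λ = 3 is 4. From dim ker(A − (3)·I) = 2, there are exactly 2 Jordan blocks for λ = 3.
Step 2 — from the minimal polynomial, the factor (x − 3)^2 tells us the largest block for λ = 3 has size 2.
Step 3 — with total size 4, 2 blocks, and largest block 2, the block sizes (in nonincreasing order) are [2, 2].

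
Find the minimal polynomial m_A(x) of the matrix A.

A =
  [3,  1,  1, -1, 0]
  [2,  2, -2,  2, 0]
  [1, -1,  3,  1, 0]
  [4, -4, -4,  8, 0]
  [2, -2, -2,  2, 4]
x^2 - 8*x + 16

The characteristic polynomial is χ_A(x) = (x - 4)^5, so the eigenvalues are known. The minimal polynomial is
  m_A(x) = Π_λ (x − λ)^{k_λ}
where k_λ is the size of the *largest* Jordan block for λ (equivalently, the smallest k with (A − λI)^k v = 0 for every generalised eigenvector v of λ).

  λ = 4: largest Jordan block has size 2, contributing (x − 4)^2

So m_A(x) = (x - 4)^2 = x^2 - 8*x + 16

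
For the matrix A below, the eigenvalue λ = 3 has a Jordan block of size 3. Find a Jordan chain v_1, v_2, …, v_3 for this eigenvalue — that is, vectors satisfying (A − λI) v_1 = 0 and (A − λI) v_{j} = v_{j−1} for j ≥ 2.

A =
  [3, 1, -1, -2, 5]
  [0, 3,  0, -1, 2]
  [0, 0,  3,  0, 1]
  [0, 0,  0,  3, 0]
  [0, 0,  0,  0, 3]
A Jordan chain for λ = 3 of length 3:
v_1 = (-1, 0, 0, 0, 0)ᵀ
v_2 = (-2, -1, 0, 0, 0)ᵀ
v_3 = (0, 0, 0, 1, 0)ᵀ

Let N = A − (3)·I. We want v_3 with N^3 v_3 = 0 but N^2 v_3 ≠ 0; then v_{j-1} := N · v_j for j = 3, …, 2.

Pick v_3 = (0, 0, 0, 1, 0)ᵀ.
Then v_2 = N · v_3 = (-2, -1, 0, 0, 0)ᵀ.
Then v_1 = N · v_2 = (-1, 0, 0, 0, 0)ᵀ.

Sanity check: (A − (3)·I) v_1 = (0, 0, 0, 0, 0)ᵀ = 0. ✓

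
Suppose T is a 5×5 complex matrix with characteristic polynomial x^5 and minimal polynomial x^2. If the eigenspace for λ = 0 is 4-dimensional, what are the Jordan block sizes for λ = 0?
Block sizes for λ = 0: [2, 1, 1, 1]

Step 1 — from the characteristic polynomial, algebraic multiplicity of λ = 0 is 5. From dim ker(T − (0)·I) = 4, there are exactly 4 Jordan blocks for λ = 0.
Step 2 — from the minimal polynomial, the factor (x − 0)^2 tells us the largest block for λ = 0 has size 2.
Step 3 — with total size 5, 4 blocks, and largest block 2, the block sizes (in nonincreasing order) are [2, 1, 1, 1].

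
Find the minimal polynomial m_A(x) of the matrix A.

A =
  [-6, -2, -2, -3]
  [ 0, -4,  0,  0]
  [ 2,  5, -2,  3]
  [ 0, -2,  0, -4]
x^2 + 8*x + 16

The characteristic polynomial is χ_A(x) = (x + 4)^4, so the eigenvalues are known. The minimal polynomial is
  m_A(x) = Π_λ (x − λ)^{k_λ}
where k_λ is the size of the *largest* Jordan block for λ (equivalently, the smallest k with (A − λI)^k v = 0 for every generalised eigenvector v of λ).

  λ = -4: largest Jordan block has size 2, contributing (x + 4)^2

So m_A(x) = (x + 4)^2 = x^2 + 8*x + 16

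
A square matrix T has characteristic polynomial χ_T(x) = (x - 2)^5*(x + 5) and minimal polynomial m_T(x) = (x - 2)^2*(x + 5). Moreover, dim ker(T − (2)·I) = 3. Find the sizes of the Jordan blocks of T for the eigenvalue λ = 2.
Block sizes for λ = 2: [2, 2, 1]

Step 1 — from the characteristic polynomial, algebraic multiplicity of λ = 2 is 5. From dim ker(T − (2)·I) = 3, there are exactly 3 Jordan blocks for λ = 2.
Step 2 — from the minimal polynomial, the factor (x − 2)^2 tells us the largest block for λ = 2 has size 2.
Step 3 — with total size 5, 3 blocks, and largest block 2, the block sizes (in nonincreasing order) are [2, 2, 1].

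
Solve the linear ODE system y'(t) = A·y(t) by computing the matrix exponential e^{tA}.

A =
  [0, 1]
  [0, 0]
e^{tA} =
  [1, t]
  [0, 1]

Strategy: write A = P · J · P⁻¹ where J is a Jordan canonical form, so e^{tA} = P · e^{tJ} · P⁻¹, and e^{tJ} can be computed block-by-block.

A has Jordan form
J =
  [0, 1]
  [0, 0]
(up to reordering of blocks).

Per-block formulas:
  For a 2×2 Jordan block J_2(0): exp(t · J_2(0)) = e^(0t)·(I + t·N), where N is the 2×2 nilpotent shift.

After assembling e^{tJ} and conjugating by P, we get:

e^{tA} =
  [1, t]
  [0, 1]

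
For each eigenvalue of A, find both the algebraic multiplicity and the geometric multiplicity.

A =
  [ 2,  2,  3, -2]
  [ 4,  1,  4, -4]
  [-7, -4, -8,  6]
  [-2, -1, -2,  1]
λ = -1: alg = 4, geom = 2

Step 1 — factor the characteristic polynomial to read off the algebraic multiplicities:
  χ_A(x) = (x + 1)^4

Step 2 — compute geometric multiplicities via the rank-nullity identity g(λ) = n − rank(A − λI):
  rank(A − (-1)·I) = 2, so dim ker(A − (-1)·I) = n − 2 = 2

Summary:
  λ = -1: algebraic multiplicity = 4, geometric multiplicity = 2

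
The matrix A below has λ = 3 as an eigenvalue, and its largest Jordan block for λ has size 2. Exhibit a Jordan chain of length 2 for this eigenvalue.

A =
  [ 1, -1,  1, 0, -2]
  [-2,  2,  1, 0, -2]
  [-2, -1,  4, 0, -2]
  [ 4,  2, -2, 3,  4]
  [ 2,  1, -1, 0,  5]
A Jordan chain for λ = 3 of length 2:
v_1 = (-2, -2, -2, 4, 2)ᵀ
v_2 = (1, 0, 0, 0, 0)ᵀ

Let N = A − (3)·I. We want v_2 with N^2 v_2 = 0 but N^1 v_2 ≠ 0; then v_{j-1} := N · v_j for j = 2, …, 2.

Pick v_2 = (1, 0, 0, 0, 0)ᵀ.
Then v_1 = N · v_2 = (-2, -2, -2, 4, 2)ᵀ.

Sanity check: (A − (3)·I) v_1 = (0, 0, 0, 0, 0)ᵀ = 0. ✓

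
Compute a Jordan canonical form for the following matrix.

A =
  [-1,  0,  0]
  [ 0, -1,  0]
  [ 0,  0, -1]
J_1(-1) ⊕ J_1(-1) ⊕ J_1(-1)

The characteristic polynomial is
  det(x·I − A) = x^3 + 3*x^2 + 3*x + 1 = (x + 1)^3

Eigenvalues and multiplicities (the geometric multiplicity of λ is n − rank(A − λI), which equals the number of Jordan blocks for λ):
  λ = -1: algebraic multiplicity = 3, geometric multiplicity = 3

Determining the block sizes for each eigenvalue:
  λ = -1: gm = am = 3, so every block has size 1 → block sizes [1, 1, 1]

Assembling the blocks gives a Jordan form
J =
  [-1,  0,  0]
  [ 0, -1,  0]
  [ 0,  0, -1]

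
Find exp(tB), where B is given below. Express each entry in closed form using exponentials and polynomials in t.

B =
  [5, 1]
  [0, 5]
e^{tB} =
  [exp(5*t), t*exp(5*t)]
  [0, exp(5*t)]

Strategy: write B = P · J · P⁻¹ where J is a Jordan canonical form, so e^{tB} = P · e^{tJ} · P⁻¹, and e^{tJ} can be computed block-by-block.

B has Jordan form
J =
  [5, 1]
  [0, 5]
(up to reordering of blocks).

Per-block formulas:
  For a 2×2 Jordan block J_2(5): exp(t · J_2(5)) = e^(5t)·(I + t·N), where N is the 2×2 nilpotent shift.

After assembling e^{tJ} and conjugating by P, we get:

e^{tB} =
  [exp(5*t), t*exp(5*t)]
  [0, exp(5*t)]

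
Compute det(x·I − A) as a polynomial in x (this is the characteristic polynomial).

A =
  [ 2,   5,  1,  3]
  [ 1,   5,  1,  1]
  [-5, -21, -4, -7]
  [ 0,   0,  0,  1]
x^4 - 4*x^3 + 6*x^2 - 4*x + 1

Expanding det(x·I − A) (e.g. by cofactor expansion or by noting that A is similar to its Jordan form J, which has the same characteristic polynomial as A) gives
  χ_A(x) = x^4 - 4*x^3 + 6*x^2 - 4*x + 1
which factors as (x - 1)^4. The eigenvalues (with algebraic multiplicities) are λ = 1 with multiplicity 4.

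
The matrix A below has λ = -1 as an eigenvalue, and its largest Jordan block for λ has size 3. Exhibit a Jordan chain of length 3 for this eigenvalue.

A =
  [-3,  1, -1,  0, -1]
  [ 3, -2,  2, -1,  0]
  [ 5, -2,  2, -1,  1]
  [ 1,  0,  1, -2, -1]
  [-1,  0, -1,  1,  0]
A Jordan chain for λ = -1 of length 3:
v_1 = (3, 0, -3, 3, -3)ᵀ
v_2 = (-2, 3, 5, 1, -1)ᵀ
v_3 = (1, 0, 0, 0, 0)ᵀ

Let N = A − (-1)·I. We want v_3 with N^3 v_3 = 0 but N^2 v_3 ≠ 0; then v_{j-1} := N · v_j for j = 3, …, 2.

Pick v_3 = (1, 0, 0, 0, 0)ᵀ.
Then v_2 = N · v_3 = (-2, 3, 5, 1, -1)ᵀ.
Then v_1 = N · v_2 = (3, 0, -3, 3, -3)ᵀ.

Sanity check: (A − (-1)·I) v_1 = (0, 0, 0, 0, 0)ᵀ = 0. ✓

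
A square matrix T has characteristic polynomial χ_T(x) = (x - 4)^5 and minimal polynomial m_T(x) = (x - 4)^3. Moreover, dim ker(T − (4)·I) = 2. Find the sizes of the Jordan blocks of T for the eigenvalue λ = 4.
Block sizes for λ = 4: [3, 2]

Step 1 — from the characteristic polynomial, algebraic multiplicity of λ = 4 is 5. From dim ker(T − (4)·I) = 2, there are exactly 2 Jordan blocks for λ = 4.
Step 2 — from the minimal polynomial, the factor (x − 4)^3 tells us the largest block for λ = 4 has size 3.
Step 3 — with total size 5, 2 blocks, and largest block 3, the block sizes (in nonincreasing order) are [3, 2].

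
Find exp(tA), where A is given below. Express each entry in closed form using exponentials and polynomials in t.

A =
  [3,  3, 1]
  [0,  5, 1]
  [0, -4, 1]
e^{tA} =
  [exp(3*t), t^2*exp(3*t) + 3*t*exp(3*t), t^2*exp(3*t)/2 + t*exp(3*t)]
  [0, 2*t*exp(3*t) + exp(3*t), t*exp(3*t)]
  [0, -4*t*exp(3*t), -2*t*exp(3*t) + exp(3*t)]

Strategy: write A = P · J · P⁻¹ where J is a Jordan canonical form, so e^{tA} = P · e^{tJ} · P⁻¹, and e^{tJ} can be computed block-by-block.

A has Jordan form
J =
  [3, 1, 0]
  [0, 3, 1]
  [0, 0, 3]
(up to reordering of blocks).

Per-block formulas:
  For a 3×3 Jordan block J_3(3): exp(t · J_3(3)) = e^(3t)·(I + t·N + (t^2/2)·N^2), where N is the 3×3 nilpotent shift.

After assembling e^{tJ} and conjugating by P, we get:

e^{tA} =
  [exp(3*t), t^2*exp(3*t) + 3*t*exp(3*t), t^2*exp(3*t)/2 + t*exp(3*t)]
  [0, 2*t*exp(3*t) + exp(3*t), t*exp(3*t)]
  [0, -4*t*exp(3*t), -2*t*exp(3*t) + exp(3*t)]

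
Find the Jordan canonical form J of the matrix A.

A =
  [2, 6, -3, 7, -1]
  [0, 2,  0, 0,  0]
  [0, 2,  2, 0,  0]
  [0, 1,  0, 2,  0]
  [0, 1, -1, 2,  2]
J_3(2) ⊕ J_2(2)

The characteristic polynomial is
  det(x·I − A) = x^5 - 10*x^4 + 40*x^3 - 80*x^2 + 80*x - 32 = (x - 2)^5

Eigenvalues and multiplicities (the geometric multiplicity of λ is n − rank(A − λI), which equals the number of Jordan blocks for λ):
  λ = 2: algebraic multiplicity = 5, geometric multiplicity = 2

Determining the block sizes for each eigenvalue:
  λ = 2: with am = 5 and gm = 2, the partition is not yet determined (e.g. several partitions of 5 into 2 parts exist). Let N = A − (2)·I. Computing rank(N^1) = 3, rank(N^2) = 1, rank(N^3) = 0; the number of blocks of size ≥ j is rank(N^{j−1}) − rank(N^j), giving [2, 2, 1]. So we have 1 block(s) of size 3, 1 block(s) of size 2 → block sizes [3, 2]

Assembling the blocks gives a Jordan form
J =
  [2, 1, 0, 0, 0]
  [0, 2, 1, 0, 0]
  [0, 0, 2, 0, 0]
  [0, 0, 0, 2, 1]
  [0, 0, 0, 0, 2]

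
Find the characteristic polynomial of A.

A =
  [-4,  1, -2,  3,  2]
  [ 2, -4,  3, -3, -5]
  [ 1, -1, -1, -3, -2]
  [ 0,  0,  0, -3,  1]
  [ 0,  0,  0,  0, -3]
x^5 + 15*x^4 + 90*x^3 + 270*x^2 + 405*x + 243

Expanding det(x·I − A) (e.g. by cofactor expansion or by noting that A is similar to its Jordan form J, which has the same characteristic polynomial as A) gives
  χ_A(x) = x^5 + 15*x^4 + 90*x^3 + 270*x^2 + 405*x + 243
which factors as (x + 3)^5. The eigenvalues (with algebraic multiplicities) are λ = -3 with multiplicity 5.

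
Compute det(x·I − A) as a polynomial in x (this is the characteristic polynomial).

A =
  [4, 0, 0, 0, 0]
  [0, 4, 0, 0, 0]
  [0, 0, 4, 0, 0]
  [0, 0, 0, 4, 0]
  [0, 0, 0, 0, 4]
x^5 - 20*x^4 + 160*x^3 - 640*x^2 + 1280*x - 1024

Expanding det(x·I − A) (e.g. by cofactor expansion or by noting that A is similar to its Jordan form J, which has the same characteristic polynomial as A) gives
  χ_A(x) = x^5 - 20*x^4 + 160*x^3 - 640*x^2 + 1280*x - 1024
which factors as (x - 4)^5. The eigenvalues (with algebraic multiplicities) are λ = 4 with multiplicity 5.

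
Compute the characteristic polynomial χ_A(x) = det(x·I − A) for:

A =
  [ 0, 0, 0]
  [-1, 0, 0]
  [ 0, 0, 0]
x^3

Expanding det(x·I − A) (e.g. by cofactor expansion or by noting that A is similar to its Jordan form J, which has the same characteristic polynomial as A) gives
  χ_A(x) = x^3
which factors as x^3. The eigenvalues (with algebraic multiplicities) are λ = 0 with multiplicity 3.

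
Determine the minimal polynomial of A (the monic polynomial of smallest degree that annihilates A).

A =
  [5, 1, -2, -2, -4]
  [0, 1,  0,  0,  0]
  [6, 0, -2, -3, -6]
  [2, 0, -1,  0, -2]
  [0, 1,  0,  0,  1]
x^2 - 2*x + 1

The characteristic polynomial is χ_A(x) = (x - 1)^5, so the eigenvalues are known. The minimal polynomial is
  m_A(x) = Π_λ (x − λ)^{k_λ}
where k_λ is the size of the *largest* Jordan block for λ (equivalently, the smallest k with (A − λI)^k v = 0 for every generalised eigenvector v of λ).

  λ = 1: largest Jordan block has size 2, contributing (x − 1)^2

So m_A(x) = (x - 1)^2 = x^2 - 2*x + 1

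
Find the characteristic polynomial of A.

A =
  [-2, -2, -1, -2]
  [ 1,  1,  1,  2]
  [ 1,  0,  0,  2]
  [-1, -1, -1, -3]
x^4 + 4*x^3 + 6*x^2 + 4*x + 1

Expanding det(x·I − A) (e.g. by cofactor expansion or by noting that A is similar to its Jordan form J, which has the same characteristic polynomial as A) gives
  χ_A(x) = x^4 + 4*x^3 + 6*x^2 + 4*x + 1
which factors as (x + 1)^4. The eigenvalues (with algebraic multiplicities) are λ = -1 with multiplicity 4.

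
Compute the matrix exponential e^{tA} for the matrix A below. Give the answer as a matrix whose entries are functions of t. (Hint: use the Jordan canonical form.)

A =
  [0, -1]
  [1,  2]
e^{tA} =
  [-t*exp(t) + exp(t), -t*exp(t)]
  [t*exp(t), t*exp(t) + exp(t)]

Strategy: write A = P · J · P⁻¹ where J is a Jordan canonical form, so e^{tA} = P · e^{tJ} · P⁻¹, and e^{tJ} can be computed block-by-block.

A has Jordan form
J =
  [1, 1]
  [0, 1]
(up to reordering of blocks).

Per-block formulas:
  For a 2×2 Jordan block J_2(1): exp(t · J_2(1)) = e^(1t)·(I + t·N), where N is the 2×2 nilpotent shift.

After assembling e^{tJ} and conjugating by P, we get:

e^{tA} =
  [-t*exp(t) + exp(t), -t*exp(t)]
  [t*exp(t), t*exp(t) + exp(t)]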